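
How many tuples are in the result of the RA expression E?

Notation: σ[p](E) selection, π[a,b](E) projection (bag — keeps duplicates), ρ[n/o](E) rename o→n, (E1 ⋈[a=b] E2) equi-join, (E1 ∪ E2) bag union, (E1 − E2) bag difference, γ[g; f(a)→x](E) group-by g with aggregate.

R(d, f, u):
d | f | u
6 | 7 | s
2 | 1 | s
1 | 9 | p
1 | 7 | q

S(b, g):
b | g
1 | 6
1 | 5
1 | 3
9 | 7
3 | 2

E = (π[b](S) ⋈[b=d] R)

Row counts bottom-up:
  S → 5
  π[b](S) → 5
  R → 4
  (π[b](S) ⋈[b=d] R) → 6

|E| = 6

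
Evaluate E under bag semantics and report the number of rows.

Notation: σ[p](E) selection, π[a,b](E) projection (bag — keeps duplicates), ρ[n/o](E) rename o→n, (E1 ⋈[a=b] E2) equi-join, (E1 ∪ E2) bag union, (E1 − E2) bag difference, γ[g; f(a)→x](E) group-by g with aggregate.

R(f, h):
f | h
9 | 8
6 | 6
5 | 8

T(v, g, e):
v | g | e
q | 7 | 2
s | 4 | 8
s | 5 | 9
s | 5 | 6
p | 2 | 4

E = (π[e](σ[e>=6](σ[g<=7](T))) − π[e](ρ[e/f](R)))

Per-node cardinality:
  T → 5
  σ[g<=7](T) → 5
  σ[e>=6](σ[g<=7](T)) → 3
  π[e](σ[e>=6](σ[g<=7](T))) → 3
  R → 3
  ρ[e/f](R) → 3
  π[e](ρ[e/f](R)) → 3
  (π[e](σ[e>=6](σ[g<=7](T))) − π[e](ρ[e/f](R))) → 1

|E| = 1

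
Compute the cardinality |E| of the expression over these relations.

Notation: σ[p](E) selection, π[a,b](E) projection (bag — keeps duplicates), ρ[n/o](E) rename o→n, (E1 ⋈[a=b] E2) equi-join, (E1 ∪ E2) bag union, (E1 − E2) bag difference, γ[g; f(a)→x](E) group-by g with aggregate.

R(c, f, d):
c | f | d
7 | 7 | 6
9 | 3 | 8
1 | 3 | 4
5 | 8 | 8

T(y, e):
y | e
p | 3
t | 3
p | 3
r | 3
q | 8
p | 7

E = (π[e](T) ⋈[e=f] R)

Subexpression sizes:
  T → 6
  π[e](T) → 6
  R → 4
  (π[e](T) ⋈[e=f] R) → 10

|E| = 10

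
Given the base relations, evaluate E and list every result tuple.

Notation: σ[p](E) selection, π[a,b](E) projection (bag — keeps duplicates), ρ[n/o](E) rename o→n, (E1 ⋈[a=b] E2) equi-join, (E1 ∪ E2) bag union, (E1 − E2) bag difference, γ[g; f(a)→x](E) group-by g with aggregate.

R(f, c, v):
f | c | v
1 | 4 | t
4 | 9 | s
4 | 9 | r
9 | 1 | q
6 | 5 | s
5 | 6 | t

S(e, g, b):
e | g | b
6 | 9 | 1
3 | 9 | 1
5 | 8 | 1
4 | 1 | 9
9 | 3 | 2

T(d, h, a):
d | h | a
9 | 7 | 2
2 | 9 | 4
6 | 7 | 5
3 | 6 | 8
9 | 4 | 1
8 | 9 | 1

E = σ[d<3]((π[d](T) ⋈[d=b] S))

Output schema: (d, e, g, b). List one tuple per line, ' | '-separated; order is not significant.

Stepwise |·|:
  T → 6
  π[d](T) → 6
  S → 5
  (π[d](T) ⋈[d=b] S) → 3
  σ[d<3]((π[d](T) ⋈[d=b] S)) → 1

== RESULT ==
d | e | g | b
2 | 9 | 3 | 2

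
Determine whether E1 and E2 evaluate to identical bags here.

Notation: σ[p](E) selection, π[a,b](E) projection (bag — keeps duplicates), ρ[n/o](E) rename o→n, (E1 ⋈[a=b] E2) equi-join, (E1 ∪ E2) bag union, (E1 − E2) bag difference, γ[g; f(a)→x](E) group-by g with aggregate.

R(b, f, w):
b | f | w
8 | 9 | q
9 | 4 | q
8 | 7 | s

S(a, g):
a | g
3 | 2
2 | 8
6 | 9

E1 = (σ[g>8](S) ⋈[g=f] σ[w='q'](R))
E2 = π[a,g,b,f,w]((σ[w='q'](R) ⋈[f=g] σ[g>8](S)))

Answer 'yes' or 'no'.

E1 per-node cardinality:
  S → 3
  σ[g>8](S) → 1
  R → 3
  σ[w='q'](R) → 2
  (σ[g>8](S) ⋈[g=f] σ[w='q'](R)) → 1
E2 per-node cardinality:
  R → 3
  σ[w='q'](R) → 2
  S → 3
  σ[g>8](S) → 1
  (σ[w='q'](R) ⋈[f=g] σ[g>8](S)) → 1
  π[a,g,b,f,w]((σ[w='q'](R) ⋈[f=g] σ[g>8](S))) → 1

E1 and E2 produce the same multiset:
a | g | b | f | w
6 | 9 | 8 | 9 | q

yes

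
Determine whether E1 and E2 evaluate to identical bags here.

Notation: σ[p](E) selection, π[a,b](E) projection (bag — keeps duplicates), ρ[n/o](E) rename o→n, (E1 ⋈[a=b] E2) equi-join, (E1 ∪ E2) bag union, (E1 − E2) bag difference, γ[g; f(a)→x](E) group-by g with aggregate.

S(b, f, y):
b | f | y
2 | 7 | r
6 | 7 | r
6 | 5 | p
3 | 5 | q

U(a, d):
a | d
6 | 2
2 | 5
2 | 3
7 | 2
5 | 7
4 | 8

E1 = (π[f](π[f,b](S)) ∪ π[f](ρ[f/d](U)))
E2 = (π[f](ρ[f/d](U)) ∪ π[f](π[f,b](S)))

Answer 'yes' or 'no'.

E1 stepwise |·|:
  S → 4
  π[f,b](S) → 4
  π[f](π[f,b](S)) → 4
  U → 6
  ρ[f/d](U) → 6
  π[f](ρ[f/d](U)) → 6
  (π[f](π[f,b](S)) ∪ π[f](ρ[f/d](U))) → 10
E2 stepwise |·|:
  U → 6
  ρ[f/d](U) → 6
  π[f](ρ[f/d](U)) → 6
  S → 4
  π[f,b](S) → 4
  π[f](π[f,b](S)) → 4
  (π[f](ρ[f/d](U)) ∪ π[f](π[f,b](S))) → 10

E1 and E2 produce the same multiset:
f
2
2
3
5
5
5
7
7
7
8

yes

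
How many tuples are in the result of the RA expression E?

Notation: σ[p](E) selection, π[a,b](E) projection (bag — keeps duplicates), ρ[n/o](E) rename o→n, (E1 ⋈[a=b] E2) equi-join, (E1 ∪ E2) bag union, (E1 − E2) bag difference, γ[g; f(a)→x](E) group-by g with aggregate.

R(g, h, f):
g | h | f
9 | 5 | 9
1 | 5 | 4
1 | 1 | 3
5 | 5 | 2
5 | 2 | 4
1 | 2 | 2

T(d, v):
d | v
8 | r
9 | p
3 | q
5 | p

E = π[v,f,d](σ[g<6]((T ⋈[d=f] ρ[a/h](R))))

Subexpression sizes:
  T → 4
  R → 6
  ρ[a/h](R) → 6
  (T ⋈[d=f] ρ[a/h](R)) → 2
  σ[g<6]((T ⋈[d=f] ρ[a/h](R))) → 1
  π[v,f,d](σ[g<6]((T ⋈[d=f] ρ[a/h](R)))) → 1

|E| = 1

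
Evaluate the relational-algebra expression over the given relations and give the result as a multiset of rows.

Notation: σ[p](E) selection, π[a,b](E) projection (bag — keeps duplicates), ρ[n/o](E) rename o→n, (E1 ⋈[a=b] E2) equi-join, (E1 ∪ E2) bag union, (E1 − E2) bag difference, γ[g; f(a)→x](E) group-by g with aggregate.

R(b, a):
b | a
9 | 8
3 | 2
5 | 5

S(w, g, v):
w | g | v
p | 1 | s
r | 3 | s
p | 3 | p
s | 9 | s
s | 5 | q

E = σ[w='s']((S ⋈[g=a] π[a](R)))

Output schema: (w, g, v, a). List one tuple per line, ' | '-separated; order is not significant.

Subexpression sizes:
  S → 5
  R → 3
  π[a](R) → 3
  (S ⋈[g=a] π[a](R)) → 1
  σ[w='s']((S ⋈[g=a] π[a](R))) → 1

== RESULT ==
w | g | v | a
s | 5 | q | 5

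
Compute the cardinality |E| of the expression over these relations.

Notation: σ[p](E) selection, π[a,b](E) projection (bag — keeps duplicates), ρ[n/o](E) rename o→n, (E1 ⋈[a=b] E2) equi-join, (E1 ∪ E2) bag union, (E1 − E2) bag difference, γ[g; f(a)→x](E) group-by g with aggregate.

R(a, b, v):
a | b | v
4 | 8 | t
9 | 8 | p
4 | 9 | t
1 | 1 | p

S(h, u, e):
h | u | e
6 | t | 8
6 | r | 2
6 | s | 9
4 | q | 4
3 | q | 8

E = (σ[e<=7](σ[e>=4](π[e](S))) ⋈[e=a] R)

Per-node cardinality:
  S → 5
  π[e](S) → 5
  σ[e>=4](π[e](S)) → 4
  σ[e<=7](σ[e>=4](π[e](S))) → 1
  R → 4
  (σ[e<=7](σ[e>=4](π[e](S))) ⋈[e=a] R) → 2

|E| = 2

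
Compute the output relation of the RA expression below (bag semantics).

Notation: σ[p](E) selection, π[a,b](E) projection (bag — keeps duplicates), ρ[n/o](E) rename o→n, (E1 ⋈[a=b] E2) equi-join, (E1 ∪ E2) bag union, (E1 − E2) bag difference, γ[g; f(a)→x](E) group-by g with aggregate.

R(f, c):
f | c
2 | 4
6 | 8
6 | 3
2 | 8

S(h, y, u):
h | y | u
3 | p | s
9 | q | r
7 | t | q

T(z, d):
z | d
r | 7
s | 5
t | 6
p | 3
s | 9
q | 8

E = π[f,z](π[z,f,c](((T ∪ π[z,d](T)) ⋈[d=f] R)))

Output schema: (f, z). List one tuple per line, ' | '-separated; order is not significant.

Row counts bottom-up:
  T → 6
  T → 6
  π[z,d](T) → 6
  (T ∪ π[z,d](T)) → 12
  R → 4
  ((T ∪ π[z,d](T)) ⋈[d=f] R) → 4
  π[z,f,c](((T ∪ π[z,d](T)) ⋈[d=f] R)) → 4
  π[f,z](π[z,f,c](((T ∪ π[z,d](T)) ⋈[d=f] R))) → 4

== RESULT ==
f | z
6 | t
6 | t
6 | t
6 | t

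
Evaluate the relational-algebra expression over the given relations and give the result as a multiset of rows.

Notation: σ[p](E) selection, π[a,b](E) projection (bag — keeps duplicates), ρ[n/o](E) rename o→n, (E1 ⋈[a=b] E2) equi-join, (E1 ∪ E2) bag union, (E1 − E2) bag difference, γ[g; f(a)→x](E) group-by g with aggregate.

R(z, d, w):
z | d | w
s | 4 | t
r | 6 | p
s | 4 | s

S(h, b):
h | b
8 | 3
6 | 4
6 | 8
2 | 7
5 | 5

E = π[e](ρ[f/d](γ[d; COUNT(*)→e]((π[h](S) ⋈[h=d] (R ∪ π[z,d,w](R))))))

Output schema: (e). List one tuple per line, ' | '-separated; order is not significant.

Stepwise |·|:
  S → 5
  π[h](S) → 5
  R → 3
  R → 3
  π[z,d,w](R) → 3
  (R ∪ π[z,d,w](R)) → 6
  (π[h](S) ⋈[h=d] (R ∪ π[z,d,w](R))) → 4
  γ[d; COUNT(*)→e]((π[h](S) ⋈[h=d] (R ∪ π[z,d,w](R)))) → 1
  ρ[f/d](γ[d; COUNT(*)→e]((π[h](S) ⋈[h=d] (R ∪ π[z,d,w](R))))) → 1
  π[e](ρ[f/d](γ[d; COUNT(*)→e]((π[h](S) ⋈[h=d] (R ∪ π[z,d,w](R)))))) → 1

== RESULT ==
e
4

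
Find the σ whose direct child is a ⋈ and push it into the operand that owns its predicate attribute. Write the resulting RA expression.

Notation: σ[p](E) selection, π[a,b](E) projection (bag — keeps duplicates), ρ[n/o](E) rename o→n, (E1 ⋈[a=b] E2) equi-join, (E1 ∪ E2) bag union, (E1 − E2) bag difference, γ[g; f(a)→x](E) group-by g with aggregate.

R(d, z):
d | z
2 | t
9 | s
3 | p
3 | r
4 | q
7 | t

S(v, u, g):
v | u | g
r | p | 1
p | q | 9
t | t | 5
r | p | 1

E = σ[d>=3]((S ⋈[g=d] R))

σ filters on d, owned by the right side.
E' = (S ⋈[g=d] σ[d>=3](R))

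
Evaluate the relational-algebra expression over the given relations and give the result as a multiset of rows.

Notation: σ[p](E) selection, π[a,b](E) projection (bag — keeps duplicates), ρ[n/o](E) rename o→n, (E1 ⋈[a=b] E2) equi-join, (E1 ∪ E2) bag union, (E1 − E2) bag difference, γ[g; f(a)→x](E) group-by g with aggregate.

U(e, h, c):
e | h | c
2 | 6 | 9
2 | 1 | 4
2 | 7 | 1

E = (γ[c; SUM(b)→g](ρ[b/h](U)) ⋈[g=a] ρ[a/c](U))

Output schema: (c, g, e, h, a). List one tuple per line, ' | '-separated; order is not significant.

Stepwise |·|:
  U → 3
  ρ[b/h](U) → 3
  γ[c; SUM(b)→g](ρ[b/h](U)) → 3
  U → 3
  ρ[a/c](U) → 3
  (γ[c; SUM(b)→g](ρ[b/h](U)) ⋈[g=a] ρ[a/c](U)) → 1

== RESULT ==
c | g | e | h | a
4 | 1 | 2 | 7 | 1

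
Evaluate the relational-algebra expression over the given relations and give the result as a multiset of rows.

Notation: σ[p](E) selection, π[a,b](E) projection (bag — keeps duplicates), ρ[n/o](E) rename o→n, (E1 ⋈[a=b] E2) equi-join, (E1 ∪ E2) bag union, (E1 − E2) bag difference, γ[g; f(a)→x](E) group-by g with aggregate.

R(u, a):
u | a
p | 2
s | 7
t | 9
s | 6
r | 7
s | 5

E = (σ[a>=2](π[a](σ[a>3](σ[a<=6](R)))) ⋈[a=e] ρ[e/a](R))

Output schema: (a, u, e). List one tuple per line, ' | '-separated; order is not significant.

Row counts bottom-up:
  R → 6
  σ[a<=6](R) → 3
  σ[a>3](σ[a<=6](R)) → 2
  π[a](σ[a>3](σ[a<=6](R))) → 2
  σ[a>=2](π[a](σ[a>3](σ[a<=6](R)))) → 2
  R → 6
  ρ[e/a](R) → 6
  (σ[a>=2](π[a](σ[a>3](σ[a<=6](R)))) ⋈[a=e] ρ[e/a](R)) → 2

== RESULT ==
a | u | e
5 | s | 5
6 | s | 6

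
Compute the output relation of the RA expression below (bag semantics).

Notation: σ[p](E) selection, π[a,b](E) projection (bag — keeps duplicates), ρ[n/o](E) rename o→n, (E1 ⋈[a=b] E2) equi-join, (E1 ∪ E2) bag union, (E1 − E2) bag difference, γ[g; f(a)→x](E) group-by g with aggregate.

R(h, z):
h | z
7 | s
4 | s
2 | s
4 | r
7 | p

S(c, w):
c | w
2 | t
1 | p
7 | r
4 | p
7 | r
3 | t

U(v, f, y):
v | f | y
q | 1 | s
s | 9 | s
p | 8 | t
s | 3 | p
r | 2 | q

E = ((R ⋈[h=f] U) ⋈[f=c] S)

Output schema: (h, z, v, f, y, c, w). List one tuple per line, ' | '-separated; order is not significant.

Subexpression sizes:
  R → 5
  U → 5
  (R ⋈[h=f] U) → 1
  S → 6
  ((R ⋈[h=f] U) ⋈[f=c] S) → 1

== RESULT ==
h | z | v | f | y | c | w
2 | s | r | 2 | q | 2 | t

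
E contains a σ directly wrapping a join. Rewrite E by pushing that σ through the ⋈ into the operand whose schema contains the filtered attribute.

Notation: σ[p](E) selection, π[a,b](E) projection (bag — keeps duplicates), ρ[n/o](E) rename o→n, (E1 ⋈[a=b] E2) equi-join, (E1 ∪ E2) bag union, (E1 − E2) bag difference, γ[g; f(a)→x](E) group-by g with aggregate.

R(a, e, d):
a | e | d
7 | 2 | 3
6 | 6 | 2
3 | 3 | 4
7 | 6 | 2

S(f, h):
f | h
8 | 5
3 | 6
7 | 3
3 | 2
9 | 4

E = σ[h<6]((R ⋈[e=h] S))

σ filters on h, owned by the right side.
E' = (R ⋈[e=h] σ[h<6](S))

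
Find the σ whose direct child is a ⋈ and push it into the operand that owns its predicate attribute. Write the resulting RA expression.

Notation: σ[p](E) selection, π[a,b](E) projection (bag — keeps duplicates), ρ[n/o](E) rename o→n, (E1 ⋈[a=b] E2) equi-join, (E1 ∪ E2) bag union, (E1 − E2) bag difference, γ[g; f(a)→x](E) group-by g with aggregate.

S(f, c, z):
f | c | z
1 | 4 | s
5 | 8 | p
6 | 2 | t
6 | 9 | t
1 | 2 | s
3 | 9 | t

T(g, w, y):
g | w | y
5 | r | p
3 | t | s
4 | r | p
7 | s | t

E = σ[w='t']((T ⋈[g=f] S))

σ filters on w, owned by the left side.
E' = (σ[w='t'](T) ⋈[g=f] S)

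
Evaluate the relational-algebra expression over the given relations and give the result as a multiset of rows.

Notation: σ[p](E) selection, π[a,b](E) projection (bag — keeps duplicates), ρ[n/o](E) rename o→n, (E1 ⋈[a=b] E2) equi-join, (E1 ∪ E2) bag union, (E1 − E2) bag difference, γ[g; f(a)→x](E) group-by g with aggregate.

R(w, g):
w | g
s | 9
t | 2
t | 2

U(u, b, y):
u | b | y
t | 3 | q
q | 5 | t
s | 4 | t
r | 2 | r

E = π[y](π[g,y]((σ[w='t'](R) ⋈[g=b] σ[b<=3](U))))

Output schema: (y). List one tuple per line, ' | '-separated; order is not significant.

Per-node cardinality:
  R → 3
  σ[w='t'](R) → 2
  U → 4
  σ[b<=3](U) → 2
  (σ[w='t'](R) ⋈[g=b] σ[b<=3](U)) → 2
  π[g,y]((σ[w='t'](R) ⋈[g=b] σ[b<=3](U))) → 2
  π[y](π[g,y]((σ[w='t'](R) ⋈[g=b] σ[b<=3](U)))) → 2

== RESULT ==
y
r
r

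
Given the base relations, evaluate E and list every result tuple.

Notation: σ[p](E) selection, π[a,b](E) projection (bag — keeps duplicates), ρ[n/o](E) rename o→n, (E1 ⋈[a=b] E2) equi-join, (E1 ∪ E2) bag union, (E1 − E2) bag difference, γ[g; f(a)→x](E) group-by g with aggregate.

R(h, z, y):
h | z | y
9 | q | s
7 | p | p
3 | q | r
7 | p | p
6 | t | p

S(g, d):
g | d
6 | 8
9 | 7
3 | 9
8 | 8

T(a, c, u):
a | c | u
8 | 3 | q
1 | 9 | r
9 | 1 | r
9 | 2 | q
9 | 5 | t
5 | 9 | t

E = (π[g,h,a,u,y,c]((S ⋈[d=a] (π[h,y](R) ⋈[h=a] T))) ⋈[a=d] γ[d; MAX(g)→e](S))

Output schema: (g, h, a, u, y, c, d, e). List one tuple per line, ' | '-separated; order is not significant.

Stepwise |·|:
  S → 4
  R → 5
  π[h,y](R) → 5
  T → 6
  (π[h,y](R) ⋈[h=a] T) → 3
  (S ⋈[d=a] (π[h,y](R) ⋈[h=a] T)) → 3
  π[g,h,a,u,y,c]((S ⋈[d=a] (π[h,y](R) ⋈[h=a] T))) → 3
  S → 4
  γ[d; MAX(g)→e](S) → 3
  (π[g,h,a,u,y,c]((S ⋈[d=a] (π[h,y](R) ⋈[h=a] T))) ⋈[a=d] γ[d; MAX(g)→e](S)) → 3

== RESULT ==
g | h | a | u | y | c | d | e
3 | 9 | 9 | q | s | 2 | 9 | 3
3 | 9 | 9 | r | s | 1 | 9 | 3
3 | 9 | 9 | t | s | 5 | 9 | 3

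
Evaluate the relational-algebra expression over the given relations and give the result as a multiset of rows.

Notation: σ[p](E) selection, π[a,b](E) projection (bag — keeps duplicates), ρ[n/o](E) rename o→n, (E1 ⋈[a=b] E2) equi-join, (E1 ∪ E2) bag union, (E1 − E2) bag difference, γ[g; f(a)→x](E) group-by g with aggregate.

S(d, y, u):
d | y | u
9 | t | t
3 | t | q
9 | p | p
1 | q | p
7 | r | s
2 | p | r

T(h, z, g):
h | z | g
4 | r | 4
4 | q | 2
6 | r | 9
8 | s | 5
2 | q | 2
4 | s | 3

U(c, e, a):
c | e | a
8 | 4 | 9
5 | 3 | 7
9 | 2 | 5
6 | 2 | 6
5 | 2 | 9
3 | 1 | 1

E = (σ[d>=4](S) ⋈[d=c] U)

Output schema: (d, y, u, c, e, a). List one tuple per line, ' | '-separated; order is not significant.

Per-node cardinality:
  S → 6
  σ[d>=4](S) → 3
  U → 6
  (σ[d>=4](S) ⋈[d=c] U) → 2

== RESULT ==
d | y | u | c | e | a
9 | p | p | 9 | 2 | 5
9 | t | t | 9 | 2 | 5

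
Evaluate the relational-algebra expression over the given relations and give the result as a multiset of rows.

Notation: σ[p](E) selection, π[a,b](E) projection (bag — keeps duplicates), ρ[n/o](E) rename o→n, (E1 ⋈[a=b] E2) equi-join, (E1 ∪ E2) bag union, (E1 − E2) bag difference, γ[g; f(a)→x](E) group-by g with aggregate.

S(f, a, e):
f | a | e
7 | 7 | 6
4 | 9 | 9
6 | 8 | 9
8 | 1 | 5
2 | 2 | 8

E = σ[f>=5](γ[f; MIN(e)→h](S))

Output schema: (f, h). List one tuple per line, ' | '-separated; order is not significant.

Per-node cardinality:
  S → 5
  γ[f; MIN(e)→h](S) → 5
  σ[f>=5](γ[f; MIN(e)→h](S)) → 3

== RESULT ==
f | h
6 | 9
7 | 6
8 | 5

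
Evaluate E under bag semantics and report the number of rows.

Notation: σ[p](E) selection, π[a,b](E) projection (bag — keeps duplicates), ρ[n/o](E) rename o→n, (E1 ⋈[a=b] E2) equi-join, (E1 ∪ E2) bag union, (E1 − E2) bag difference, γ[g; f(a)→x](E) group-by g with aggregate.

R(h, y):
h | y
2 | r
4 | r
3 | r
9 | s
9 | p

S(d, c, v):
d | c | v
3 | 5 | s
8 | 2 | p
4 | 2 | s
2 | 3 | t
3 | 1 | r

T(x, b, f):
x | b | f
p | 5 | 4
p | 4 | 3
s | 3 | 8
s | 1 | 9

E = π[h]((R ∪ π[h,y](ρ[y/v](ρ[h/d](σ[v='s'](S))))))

Row counts bottom-up:
  R → 5
  S → 5
  σ[v='s'](S) → 2
  ρ[h/d](σ[v='s'](S)) → 2
  ρ[y/v](ρ[h/d](σ[v='s'](S))) → 2
  π[h,y](ρ[y/v](ρ[h/d](σ[v='s'](S)))) → 2
  (R ∪ π[h,y](ρ[y/v](ρ[h/d](σ[v='s'](S))))) → 7
  π[h]((R ∪ π[h,y](ρ[y/v](ρ[h/d](σ[v='s'](S)))))) → 7

|E| = 7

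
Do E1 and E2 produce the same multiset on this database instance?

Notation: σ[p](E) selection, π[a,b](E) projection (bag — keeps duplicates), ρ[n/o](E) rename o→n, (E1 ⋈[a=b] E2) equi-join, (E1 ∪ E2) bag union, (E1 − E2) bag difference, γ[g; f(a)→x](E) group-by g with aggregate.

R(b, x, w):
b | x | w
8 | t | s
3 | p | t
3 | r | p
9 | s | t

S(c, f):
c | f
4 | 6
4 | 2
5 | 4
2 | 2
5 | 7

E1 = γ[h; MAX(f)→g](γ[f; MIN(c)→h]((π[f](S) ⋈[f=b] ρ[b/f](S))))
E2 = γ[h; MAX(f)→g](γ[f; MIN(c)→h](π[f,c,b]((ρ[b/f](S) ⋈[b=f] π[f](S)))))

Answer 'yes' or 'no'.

E1 stepwise |·|:
  S → 5
  π[f](S) → 5
  S → 5
  ρ[b/f](S) → 5
  (π[f](S) ⋈[f=b] ρ[b/f](S)) → 7
  γ[f; MIN(c)→h]((π[f](S) ⋈[f=b] ρ[b/f](S))) → 4
  γ[h; MAX(f)→g](γ[f; MIN(c)→h]((π[f](S) ⋈[f=b] ρ[b/f](S)))) → 3
E2 stepwise |·|:
  S → 5
  ρ[b/f](S) → 5
  S → 5
  π[f](S) → 5
  (ρ[b/f](S) ⋈[b=f] π[f](S)) → 7
  π[f,c,b]((ρ[b/f](S) ⋈[b=f] π[f](S))) → 7
  γ[f; MIN(c)→h](π[f,c,b]((ρ[b/f](S) ⋈[b=f] π[f](S)))) → 4
  γ[h; MAX(f)→g](γ[f; MIN(c)→h](π[f,c,b]((ρ[b/f](S) ⋈[b=f] π[f](S))))) → 3

E1 and E2 produce the same multiset:
h | g
2 | 2
4 | 6
5 | 7

yes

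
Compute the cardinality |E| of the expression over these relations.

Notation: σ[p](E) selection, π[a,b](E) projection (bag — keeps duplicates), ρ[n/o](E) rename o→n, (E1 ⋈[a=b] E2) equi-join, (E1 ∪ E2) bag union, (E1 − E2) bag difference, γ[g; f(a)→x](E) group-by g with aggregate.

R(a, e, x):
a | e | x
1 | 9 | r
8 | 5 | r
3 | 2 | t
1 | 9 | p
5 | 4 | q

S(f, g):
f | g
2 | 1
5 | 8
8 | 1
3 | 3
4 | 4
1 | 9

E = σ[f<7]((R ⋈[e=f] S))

Per-node cardinality:
  R → 5
  S → 6
  (R ⋈[e=f] S) → 3
  σ[f<7]((R ⋈[e=f] S)) → 3

|E| = 3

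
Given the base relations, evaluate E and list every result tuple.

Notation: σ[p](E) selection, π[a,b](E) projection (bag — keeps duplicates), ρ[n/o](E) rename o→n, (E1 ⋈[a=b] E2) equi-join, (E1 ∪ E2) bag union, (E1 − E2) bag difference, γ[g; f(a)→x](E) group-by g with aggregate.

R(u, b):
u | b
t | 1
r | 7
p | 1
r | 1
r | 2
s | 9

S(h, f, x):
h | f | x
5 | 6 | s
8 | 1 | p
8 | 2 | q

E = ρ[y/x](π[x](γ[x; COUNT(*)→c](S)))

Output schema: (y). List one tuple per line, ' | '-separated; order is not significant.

Per-node cardinality:
  S → 3
  γ[x; COUNT(*)→c](S) → 3
  π[x](γ[x; COUNT(*)→c](S)) → 3
  ρ[y/x](π[x](γ[x; COUNT(*)→c](S))) → 3

== RESULT ==
y
p
q
s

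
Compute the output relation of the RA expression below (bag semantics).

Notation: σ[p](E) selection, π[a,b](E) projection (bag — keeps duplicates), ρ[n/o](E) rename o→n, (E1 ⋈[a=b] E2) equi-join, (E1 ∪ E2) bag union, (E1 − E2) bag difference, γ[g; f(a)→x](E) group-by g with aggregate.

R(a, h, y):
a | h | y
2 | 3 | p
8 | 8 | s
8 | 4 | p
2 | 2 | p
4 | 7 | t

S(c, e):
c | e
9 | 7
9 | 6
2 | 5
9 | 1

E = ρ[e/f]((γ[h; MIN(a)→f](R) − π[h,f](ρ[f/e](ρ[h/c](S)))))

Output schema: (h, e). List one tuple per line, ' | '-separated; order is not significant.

Stepwise |·|:
  R → 5
  γ[h; MIN(a)→f](R) → 5
  S → 4
  ρ[h/c](S) → 4
  ρ[f/e](ρ[h/c](S)) → 4
  π[h,f](ρ[f/e](ρ[h/c](S))) → 4
  (γ[h; MIN(a)→f](R) − π[h,f](ρ[f/e](ρ[h/c](S)))) → 5
  ρ[e/f]((γ[h; MIN(a)→f](R) − π[h,f](ρ[f/e](ρ[h/c](S))))) → 5

== RESULT ==
h | e
2 | 2
3 | 2
4 | 8
7 | 4
8 | 8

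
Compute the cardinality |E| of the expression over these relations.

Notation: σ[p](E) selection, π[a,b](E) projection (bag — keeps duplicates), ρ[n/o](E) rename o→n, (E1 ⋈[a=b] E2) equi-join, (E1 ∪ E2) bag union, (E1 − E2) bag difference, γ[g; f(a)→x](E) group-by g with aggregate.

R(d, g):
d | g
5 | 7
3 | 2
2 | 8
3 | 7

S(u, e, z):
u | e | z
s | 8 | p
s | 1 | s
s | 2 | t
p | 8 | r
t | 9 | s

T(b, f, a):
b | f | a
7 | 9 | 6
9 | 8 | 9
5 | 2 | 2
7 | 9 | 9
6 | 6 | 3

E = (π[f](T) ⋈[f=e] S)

Subexpression sizes:
  T → 5
  π[f](T) → 5
  S → 5
  (π[f](T) ⋈[f=e] S) → 5

|E| = 5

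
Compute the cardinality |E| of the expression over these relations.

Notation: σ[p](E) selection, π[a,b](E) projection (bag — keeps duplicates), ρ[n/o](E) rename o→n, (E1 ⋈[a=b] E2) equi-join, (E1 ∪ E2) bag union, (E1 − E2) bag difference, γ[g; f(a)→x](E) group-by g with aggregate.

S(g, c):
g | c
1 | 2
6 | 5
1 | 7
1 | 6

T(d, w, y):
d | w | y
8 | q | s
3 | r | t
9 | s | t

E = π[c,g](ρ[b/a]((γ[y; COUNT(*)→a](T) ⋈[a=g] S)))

Per-node cardinality:
  T → 3
  γ[y; COUNT(*)→a](T) → 2
  S → 4
  (γ[y; COUNT(*)→a](T) ⋈[a=g] S) → 3
  ρ[b/a]((γ[y; COUNT(*)→a](T) ⋈[a=g] S)) → 3
  π[c,g](ρ[b/a]((γ[y; COUNT(*)→a](T) ⋈[a=g] S))) → 3

|E| = 3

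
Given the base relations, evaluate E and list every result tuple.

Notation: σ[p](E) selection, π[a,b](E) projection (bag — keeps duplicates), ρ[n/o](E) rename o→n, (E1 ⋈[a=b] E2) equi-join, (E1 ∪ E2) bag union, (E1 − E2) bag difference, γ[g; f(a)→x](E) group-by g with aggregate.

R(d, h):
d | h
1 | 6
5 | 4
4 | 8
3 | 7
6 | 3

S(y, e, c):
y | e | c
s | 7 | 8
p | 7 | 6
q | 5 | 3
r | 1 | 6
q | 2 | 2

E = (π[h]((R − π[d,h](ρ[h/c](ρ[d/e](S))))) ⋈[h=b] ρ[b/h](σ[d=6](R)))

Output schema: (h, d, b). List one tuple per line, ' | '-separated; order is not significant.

Row counts bottom-up:
  R → 5
  S → 5
  ρ[d/e](S) → 5
  ρ[h/c](ρ[d/e](S)) → 5
  π[d,h](ρ[h/c](ρ[d/e](S))) → 5
  (R − π[d,h](ρ[h/c](ρ[d/e](S)))) → 4
  π[h]((R − π[d,h](ρ[h/c](ρ[d/e](S))))) → 4
  R → 5
  σ[d=6](R) → 1
  ρ[b/h](σ[d=6](R)) → 1
  (π[h]((R − π[d,h](ρ[h/c](ρ[d/e](S))))) ⋈[h=b] ρ[b/h](σ[d=6](R))) → 1

== RESULT ==
h | d | b
3 | 6 | 3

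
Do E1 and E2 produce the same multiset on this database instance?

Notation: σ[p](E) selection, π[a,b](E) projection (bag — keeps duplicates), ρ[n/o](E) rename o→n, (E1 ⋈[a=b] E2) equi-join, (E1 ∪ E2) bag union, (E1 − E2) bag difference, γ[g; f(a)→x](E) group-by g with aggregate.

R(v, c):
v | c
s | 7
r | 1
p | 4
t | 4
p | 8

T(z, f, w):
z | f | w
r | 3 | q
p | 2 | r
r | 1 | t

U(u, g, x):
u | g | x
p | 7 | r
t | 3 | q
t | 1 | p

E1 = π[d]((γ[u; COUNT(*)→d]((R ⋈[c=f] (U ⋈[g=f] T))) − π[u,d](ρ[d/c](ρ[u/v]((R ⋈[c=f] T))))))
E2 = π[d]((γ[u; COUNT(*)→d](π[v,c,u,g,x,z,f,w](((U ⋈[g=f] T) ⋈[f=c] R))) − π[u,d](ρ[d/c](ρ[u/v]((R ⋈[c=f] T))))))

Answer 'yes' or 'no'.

E1 row counts bottom-up:
  R → 5
  U → 3
  T → 3
  (U ⋈[g=f] T) → 2
  (R ⋈[c=f] (U ⋈[g=f] T)) → 1
  γ[u; COUNT(*)→d]((R ⋈[c=f] (U ⋈[g=f] T))) → 1
  R → 5
  T → 3
  (R ⋈[c=f] T) → 1
  ρ[u/v]((R ⋈[c=f] T)) → 1
  ρ[d/c](ρ[u/v]((R ⋈[c=f] T))) → 1
  π[u,d](ρ[d/c](ρ[u/v]((R ⋈[c=f] T)))) → 1
  (γ[u; COUNT(*)→d]((R ⋈[c=f] (U ⋈[g=f] T))) − π[u,d](ρ[d/c](ρ[u/v]((R ⋈[c=f] T))))) → 1
  π[d]((γ[u; COUNT(*)→d]((R ⋈[c=f] (U ⋈[g=f] T))) − π[u,d](ρ[d/c](ρ[u/v]((R ⋈[c=f] T)))))) → 1
E2 row counts bottom-up:
  U → 3
  T → 3
  (U ⋈[g=f] T) → 2
  R → 5
  ((U ⋈[g=f] T) ⋈[f=c] R) → 1
  π[v,c,u,g,x,z,f,w](((U ⋈[g=f] T) ⋈[f=c] R)) → 1
  γ[u; COUNT(*)→d](π[v,c,u,g,x,z,f,w](((U ⋈[g=f] T) ⋈[f=c] R))) → 1
  R → 5
  T → 3
  (R ⋈[c=f] T) → 1
  ρ[u/v]((R ⋈[c=f] T)) → 1
  ρ[d/c](ρ[u/v]((R ⋈[c=f] T))) → 1
  π[u,d](ρ[d/c](ρ[u/v]((R ⋈[c=f] T)))) → 1
  (γ[u; COUNT(*)→d](π[v,c,u,g,x,z,f,w](((U ⋈[g=f] T) ⋈[f=c] R))) − π[u,d](ρ[d/c](ρ[u/v]((R ⋈[c=f] T))))) → 1
  π[d]((γ[u; COUNT(*)→d](π[v,c,u,g,x,z,f,w](((U ⋈[g=f] T) ⋈[f=c] R))) − π[u,d](ρ[d/c](ρ[u/v]((R ⋈[c=f] T)))))) → 1

E1 and E2 produce the same multiset:
d
1

yes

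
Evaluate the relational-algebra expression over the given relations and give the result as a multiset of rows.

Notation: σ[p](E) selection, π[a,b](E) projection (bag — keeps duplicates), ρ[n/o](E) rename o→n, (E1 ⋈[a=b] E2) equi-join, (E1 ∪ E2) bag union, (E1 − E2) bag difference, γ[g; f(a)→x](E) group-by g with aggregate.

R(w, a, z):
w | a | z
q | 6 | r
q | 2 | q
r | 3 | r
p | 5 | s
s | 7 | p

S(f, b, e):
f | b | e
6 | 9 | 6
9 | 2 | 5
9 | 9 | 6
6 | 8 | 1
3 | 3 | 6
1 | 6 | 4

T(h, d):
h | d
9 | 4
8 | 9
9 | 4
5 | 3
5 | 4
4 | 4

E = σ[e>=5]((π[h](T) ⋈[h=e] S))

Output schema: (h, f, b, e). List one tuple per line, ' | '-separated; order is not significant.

Stepwise |·|:
  T → 6
  π[h](T) → 6
  S → 6
  (π[h](T) ⋈[h=e] S) → 3
  σ[e>=5]((π[h](T) ⋈[h=e] S)) → 2

== RESULT ==
h | f | b | e
5 | 9 | 2 | 5
5 | 9 | 2 | 5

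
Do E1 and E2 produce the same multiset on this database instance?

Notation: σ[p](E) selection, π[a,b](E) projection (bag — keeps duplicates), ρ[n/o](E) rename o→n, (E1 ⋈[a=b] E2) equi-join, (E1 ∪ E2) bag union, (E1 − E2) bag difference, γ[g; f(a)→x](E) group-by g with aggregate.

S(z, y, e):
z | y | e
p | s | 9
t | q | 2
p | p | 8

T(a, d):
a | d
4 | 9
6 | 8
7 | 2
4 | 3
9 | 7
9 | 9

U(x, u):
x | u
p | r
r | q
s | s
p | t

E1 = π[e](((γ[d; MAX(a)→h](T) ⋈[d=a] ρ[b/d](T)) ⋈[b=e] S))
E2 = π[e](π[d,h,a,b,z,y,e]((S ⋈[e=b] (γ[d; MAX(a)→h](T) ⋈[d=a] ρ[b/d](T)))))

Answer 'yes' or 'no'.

E1 per-node cardinality:
  T → 6
  γ[d; MAX(a)→h](T) → 5
  T → 6
  ρ[b/d](T) → 6
  (γ[d; MAX(a)→h](T) ⋈[d=a] ρ[b/d](T)) → 3
  S → 3
  ((γ[d; MAX(a)→h](T) ⋈[d=a] ρ[b/d](T)) ⋈[b=e] S) → 2
  π[e](((γ[d; MAX(a)→h](T) ⋈[d=a] ρ[b/d](T)) ⋈[b=e] S)) → 2
E2 per-node cardinality:
  S → 3
  T → 6
  γ[d; MAX(a)→h](T) → 5
  T → 6
  ρ[b/d](T) → 6
  (γ[d; MAX(a)→h](T) ⋈[d=a] ρ[b/d](T)) → 3
  (S ⋈[e=b] (γ[d; MAX(a)→h](T) ⋈[d=a] ρ[b/d](T))) → 2
  π[d,h,a,b,z,y,e]((S ⋈[e=b] (γ[d; MAX(a)→h](T) ⋈[d=a] ρ[b/d](T)))) → 2
  π[e](π[d,h,a,b,z,y,e]((S ⋈[e=b] (γ[d; MAX(a)→h](T) ⋈[d=a] ρ[b/d](T))))) → 2

E1 and E2 produce the same multiset:
e
2
9

yes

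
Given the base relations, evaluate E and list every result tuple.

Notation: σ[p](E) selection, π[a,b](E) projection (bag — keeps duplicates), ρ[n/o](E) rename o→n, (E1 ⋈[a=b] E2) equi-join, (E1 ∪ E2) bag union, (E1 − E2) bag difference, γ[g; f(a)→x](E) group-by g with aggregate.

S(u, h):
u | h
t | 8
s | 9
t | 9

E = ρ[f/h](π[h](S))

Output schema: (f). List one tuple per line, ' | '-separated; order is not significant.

Subexpression sizes:
  S → 3
  π[h](S) → 3
  ρ[f/h](π[h](S)) → 3

== RESULT ==
f
8
9
9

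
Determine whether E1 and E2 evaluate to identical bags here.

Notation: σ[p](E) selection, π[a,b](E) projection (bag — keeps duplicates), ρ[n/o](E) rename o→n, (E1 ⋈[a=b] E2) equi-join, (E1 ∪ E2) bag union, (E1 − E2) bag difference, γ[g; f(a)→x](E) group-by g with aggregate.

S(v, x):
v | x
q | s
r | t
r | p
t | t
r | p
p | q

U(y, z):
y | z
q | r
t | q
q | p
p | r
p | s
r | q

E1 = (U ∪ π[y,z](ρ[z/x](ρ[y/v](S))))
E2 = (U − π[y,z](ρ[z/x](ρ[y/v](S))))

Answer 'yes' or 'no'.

E1 stepwise |·|:
  U → 6
  S → 6
  ρ[y/v](S) → 6
  ρ[z/x](ρ[y/v](S)) → 6
  π[y,z](ρ[z/x](ρ[y/v](S))) → 6
  (U ∪ π[y,z](ρ[z/x](ρ[y/v](S)))) → 12
E2 stepwise |·|:
  U → 6
  S → 6
  ρ[y/v](S) → 6
  ρ[z/x](ρ[y/v](S)) → 6
  π[y,z](ρ[z/x](ρ[y/v](S))) → 6
  (U − π[y,z](ρ[z/x](ρ[y/v](S)))) → 6

E1 result:
y | z
p | q
p | r
p | s
q | p
q | r
q | s
r | p
r | p
r | q
r | t
t | q
t | t
E2 result:
y | z
p | r
p | s
q | p
q | r
r | q
t | q
Witness: ('r', 'p') appears 2× in E1 but 0× in E2.

no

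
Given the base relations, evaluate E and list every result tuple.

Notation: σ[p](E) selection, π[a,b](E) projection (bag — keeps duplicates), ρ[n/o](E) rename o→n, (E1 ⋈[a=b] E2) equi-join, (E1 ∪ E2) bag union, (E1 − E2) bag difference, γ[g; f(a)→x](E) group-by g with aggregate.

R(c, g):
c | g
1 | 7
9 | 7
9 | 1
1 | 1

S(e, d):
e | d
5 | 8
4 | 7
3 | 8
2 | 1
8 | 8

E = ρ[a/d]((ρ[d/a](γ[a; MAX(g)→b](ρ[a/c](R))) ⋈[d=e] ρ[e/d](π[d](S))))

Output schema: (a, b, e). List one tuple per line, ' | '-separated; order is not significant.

Per-node cardinality:
  R → 4
  ρ[a/c](R) → 4
  γ[a; MAX(g)→b](ρ[a/c](R)) → 2
  ρ[d/a](γ[a; MAX(g)→b](ρ[a/c](R))) → 2
  S → 5
  π[d](S) → 5
  ρ[e/d](π[d](S)) → 5
  (ρ[d/a](γ[a; MAX(g)→b](ρ[a/c](R))) ⋈[d=e] ρ[e/d](π[d](S))) → 1
  ρ[a/d]((ρ[d/a](γ[a; MAX(g)→b](ρ[a/c](R))) ⋈[d=e] ρ[e/d](π[d](S)))) → 1

== RESULT ==
a | b | e
1 | 7 | 1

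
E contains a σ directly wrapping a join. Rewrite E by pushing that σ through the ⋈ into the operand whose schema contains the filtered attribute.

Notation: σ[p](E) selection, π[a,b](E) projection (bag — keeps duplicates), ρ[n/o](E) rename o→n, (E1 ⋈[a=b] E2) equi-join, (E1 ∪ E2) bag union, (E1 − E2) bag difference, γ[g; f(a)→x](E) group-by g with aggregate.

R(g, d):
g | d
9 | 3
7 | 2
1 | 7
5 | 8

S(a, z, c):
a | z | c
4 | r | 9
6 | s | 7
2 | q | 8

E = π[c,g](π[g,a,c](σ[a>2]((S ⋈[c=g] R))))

σ filters on a, owned by the left side.
E' = π[c,g](π[g,a,c]((σ[a>2](S) ⋈[c=g] R)))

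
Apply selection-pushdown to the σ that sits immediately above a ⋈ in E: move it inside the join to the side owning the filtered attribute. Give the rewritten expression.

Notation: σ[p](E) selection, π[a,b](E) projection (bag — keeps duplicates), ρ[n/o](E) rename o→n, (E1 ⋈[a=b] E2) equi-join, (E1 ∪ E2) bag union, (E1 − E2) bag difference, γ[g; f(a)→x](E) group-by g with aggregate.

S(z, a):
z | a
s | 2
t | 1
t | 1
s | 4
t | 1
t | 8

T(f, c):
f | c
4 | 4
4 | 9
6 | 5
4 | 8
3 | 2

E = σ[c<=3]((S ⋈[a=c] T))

σ filters on c, owned by the right side.
E' = (S ⋈[a=c] σ[c<=3](T))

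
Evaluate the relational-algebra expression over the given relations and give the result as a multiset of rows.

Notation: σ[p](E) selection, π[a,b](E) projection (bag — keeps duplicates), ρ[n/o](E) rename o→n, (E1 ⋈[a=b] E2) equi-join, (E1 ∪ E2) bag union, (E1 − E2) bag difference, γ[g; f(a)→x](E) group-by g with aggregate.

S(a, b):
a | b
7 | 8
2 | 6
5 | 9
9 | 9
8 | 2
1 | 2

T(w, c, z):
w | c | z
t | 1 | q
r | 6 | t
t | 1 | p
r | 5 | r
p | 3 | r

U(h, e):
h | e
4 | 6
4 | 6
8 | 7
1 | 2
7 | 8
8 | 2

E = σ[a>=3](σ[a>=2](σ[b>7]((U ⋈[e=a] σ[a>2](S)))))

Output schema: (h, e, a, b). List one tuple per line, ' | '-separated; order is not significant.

Subexpression sizes:
  U → 6
  S → 6
  σ[a>2](S) → 4
  (U ⋈[e=a] σ[a>2](S)) → 2
  σ[b>7]((U ⋈[e=a] σ[a>2](S))) → 1
  σ[a>=2](σ[b>7]((U ⋈[e=a] σ[a>2](S)))) → 1
  σ[a>=3](σ[a>=2](σ[b>7]((U ⋈[e=a] σ[a>2](S))))) → 1

== RESULT ==
h | e | a | b
8 | 7 | 7 | 8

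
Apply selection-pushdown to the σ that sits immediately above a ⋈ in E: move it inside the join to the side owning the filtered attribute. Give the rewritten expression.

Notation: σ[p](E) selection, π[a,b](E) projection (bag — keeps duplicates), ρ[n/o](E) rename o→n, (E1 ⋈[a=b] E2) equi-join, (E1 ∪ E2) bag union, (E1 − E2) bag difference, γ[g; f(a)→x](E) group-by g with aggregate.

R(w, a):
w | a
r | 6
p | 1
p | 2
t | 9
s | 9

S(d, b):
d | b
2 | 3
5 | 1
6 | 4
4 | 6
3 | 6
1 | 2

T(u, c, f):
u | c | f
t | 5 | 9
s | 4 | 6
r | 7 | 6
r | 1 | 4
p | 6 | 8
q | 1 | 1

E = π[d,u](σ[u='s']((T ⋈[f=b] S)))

σ filters on u, owned by the left side.
E' = π[d,u]((σ[u='s'](T) ⋈[f=b] S))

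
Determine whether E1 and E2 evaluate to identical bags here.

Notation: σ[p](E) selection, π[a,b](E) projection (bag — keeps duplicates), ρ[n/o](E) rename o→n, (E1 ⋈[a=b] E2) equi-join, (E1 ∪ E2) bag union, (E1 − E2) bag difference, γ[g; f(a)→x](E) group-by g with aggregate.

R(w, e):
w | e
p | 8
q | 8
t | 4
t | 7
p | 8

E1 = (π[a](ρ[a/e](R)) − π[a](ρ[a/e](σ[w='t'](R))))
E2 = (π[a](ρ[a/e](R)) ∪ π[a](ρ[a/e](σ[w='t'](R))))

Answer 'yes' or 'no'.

E1 row counts bottom-up:
  R → 5
  ρ[a/e](R) → 5
  π[a](ρ[a/e](R)) → 5
  R → 5
  σ[w='t'](R) → 2
  ρ[a/e](σ[w='t'](R)) → 2
  π[a](ρ[a/e](σ[w='t'](R))) → 2
  (π[a](ρ[a/e](R)) − π[a](ρ[a/e](σ[w='t'](R)))) → 3
E2 row counts bottom-up:
  R → 5
  ρ[a/e](R) → 5
  π[a](ρ[a/e](R)) → 5
  R → 5
  σ[w='t'](R) → 2
  ρ[a/e](σ[w='t'](R)) → 2
  π[a](ρ[a/e](σ[w='t'](R))) → 2
  (π[a](ρ[a/e](R)) ∪ π[a](ρ[a/e](σ[w='t'](R)))) → 7

E1 result:
a
8
8
8
E2 result:
a
4
4
7
7
8
8
8
Witness: (7,) appears 0× in E1 but 2× in E2.

no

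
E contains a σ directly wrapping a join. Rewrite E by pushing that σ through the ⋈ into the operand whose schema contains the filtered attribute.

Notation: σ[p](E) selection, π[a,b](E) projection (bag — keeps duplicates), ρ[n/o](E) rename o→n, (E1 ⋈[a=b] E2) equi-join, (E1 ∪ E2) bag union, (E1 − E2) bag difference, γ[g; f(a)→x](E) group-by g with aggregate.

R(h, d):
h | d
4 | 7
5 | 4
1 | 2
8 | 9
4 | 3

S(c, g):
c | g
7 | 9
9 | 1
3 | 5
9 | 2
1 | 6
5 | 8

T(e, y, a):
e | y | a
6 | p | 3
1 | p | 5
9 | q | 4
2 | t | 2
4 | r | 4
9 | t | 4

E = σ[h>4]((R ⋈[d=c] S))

σ filters on h, owned by the left side.
E' = (σ[h>4](R) ⋈[d=c] S)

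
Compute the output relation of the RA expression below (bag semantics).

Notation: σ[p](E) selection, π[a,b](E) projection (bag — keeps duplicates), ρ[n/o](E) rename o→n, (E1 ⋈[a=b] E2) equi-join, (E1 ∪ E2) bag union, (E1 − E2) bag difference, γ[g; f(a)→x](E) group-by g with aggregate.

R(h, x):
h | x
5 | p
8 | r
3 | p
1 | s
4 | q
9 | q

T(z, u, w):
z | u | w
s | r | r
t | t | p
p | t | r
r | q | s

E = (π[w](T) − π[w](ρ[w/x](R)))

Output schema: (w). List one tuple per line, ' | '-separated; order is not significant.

Per-node cardinality:
  T → 4
  π[w](T) → 4
  R → 6
  ρ[w/x](R) → 6
  π[w](ρ[w/x](R)) → 6
  (π[w](T) − π[w](ρ[w/x](R))) → 1

== RESULT ==
w
r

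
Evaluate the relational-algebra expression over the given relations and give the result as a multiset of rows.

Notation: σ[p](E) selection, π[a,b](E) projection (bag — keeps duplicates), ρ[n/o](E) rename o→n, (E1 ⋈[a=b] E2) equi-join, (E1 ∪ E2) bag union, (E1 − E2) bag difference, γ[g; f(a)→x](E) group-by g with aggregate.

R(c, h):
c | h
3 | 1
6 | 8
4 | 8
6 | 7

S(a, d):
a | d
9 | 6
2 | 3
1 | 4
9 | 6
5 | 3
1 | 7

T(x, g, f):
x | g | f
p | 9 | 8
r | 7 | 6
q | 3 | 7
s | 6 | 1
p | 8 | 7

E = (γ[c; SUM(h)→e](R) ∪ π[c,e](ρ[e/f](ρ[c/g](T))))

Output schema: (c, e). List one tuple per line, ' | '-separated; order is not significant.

Subexpression sizes:
  R → 4
  γ[c; SUM(h)→e](R) → 3
  T → 5
  ρ[c/g](T) → 5
  ρ[e/f](ρ[c/g](T)) → 5
  π[c,e](ρ[e/f](ρ[c/g](T))) → 5
  (γ[c; SUM(h)→e](R) ∪ π[c,e](ρ[e/f](ρ[c/g](T)))) → 8

== RESULT ==
c | e
3 | 1
3 | 7
4 | 8
6 | 1
6 | 15
7 | 6
8 | 7
9 | 8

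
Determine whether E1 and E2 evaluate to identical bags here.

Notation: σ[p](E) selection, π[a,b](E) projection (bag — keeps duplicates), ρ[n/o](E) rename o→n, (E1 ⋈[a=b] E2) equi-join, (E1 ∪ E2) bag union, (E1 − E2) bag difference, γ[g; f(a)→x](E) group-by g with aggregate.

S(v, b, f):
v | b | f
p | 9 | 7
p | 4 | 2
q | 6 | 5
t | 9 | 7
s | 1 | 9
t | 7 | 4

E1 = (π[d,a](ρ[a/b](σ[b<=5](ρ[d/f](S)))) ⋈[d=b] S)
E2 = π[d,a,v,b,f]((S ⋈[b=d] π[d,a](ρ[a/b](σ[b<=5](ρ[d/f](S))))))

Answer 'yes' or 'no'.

E1 subexpression sizes:
  S → 6
  ρ[d/f](S) → 6
  σ[b<=5](ρ[d/f](S)) → 2
  ρ[a/b](σ[b<=5](ρ[d/f](S))) → 2
  π[d,a](ρ[a/b](σ[b<=5](ρ[d/f](S)))) → 2
  S → 6
  (π[d,a](ρ[a/b](σ[b<=5](ρ[d/f](S)))) ⋈[d=b] S) → 2
E2 subexpression sizes:
  S → 6
  S → 6
  ρ[d/f](S) → 6
  σ[b<=5](ρ[d/f](S)) → 2
  ρ[a/b](σ[b<=5](ρ[d/f](S))) → 2
  π[d,a](ρ[a/b](σ[b<=5](ρ[d/f](S)))) → 2
  (S ⋈[b=d] π[d,a](ρ[a/b](σ[b<=5](ρ[d/f](S))))) → 2
  π[d,a,v,b,f]((S ⋈[b=d] π[d,a](ρ[a/b](σ[b<=5](ρ[d/f](S)))))) → 2

E1 and E2 produce the same multiset:
d | a | v | b | f
9 | 1 | p | 9 | 7
9 | 1 | t | 9 | 7

yes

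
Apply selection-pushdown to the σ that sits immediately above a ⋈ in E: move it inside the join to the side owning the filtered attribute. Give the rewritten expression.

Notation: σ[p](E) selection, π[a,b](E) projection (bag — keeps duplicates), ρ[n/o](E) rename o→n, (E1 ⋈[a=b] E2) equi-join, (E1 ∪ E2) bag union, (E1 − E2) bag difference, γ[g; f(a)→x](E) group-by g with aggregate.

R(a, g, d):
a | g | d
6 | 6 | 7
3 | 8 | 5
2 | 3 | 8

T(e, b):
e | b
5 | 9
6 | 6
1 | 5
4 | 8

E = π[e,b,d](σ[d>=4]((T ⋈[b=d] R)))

σ filters on d, owned by the right side.
E' = π[e,b,d]((T ⋈[b=d] σ[d>=4](R)))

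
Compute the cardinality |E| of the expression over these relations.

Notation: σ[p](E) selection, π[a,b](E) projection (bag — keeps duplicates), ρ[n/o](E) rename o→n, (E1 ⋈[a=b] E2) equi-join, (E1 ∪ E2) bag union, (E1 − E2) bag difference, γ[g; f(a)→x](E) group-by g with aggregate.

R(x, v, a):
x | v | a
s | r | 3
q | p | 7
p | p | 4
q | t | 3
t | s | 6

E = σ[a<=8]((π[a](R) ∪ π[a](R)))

Per-node cardinality:
  R → 5
  π[a](R) → 5
  R → 5
  π[a](R) → 5
  (π[a](R) ∪ π[a](R)) → 10
  σ[a<=8]((π[a](R) ∪ π[a](R))) → 10

|E| = 10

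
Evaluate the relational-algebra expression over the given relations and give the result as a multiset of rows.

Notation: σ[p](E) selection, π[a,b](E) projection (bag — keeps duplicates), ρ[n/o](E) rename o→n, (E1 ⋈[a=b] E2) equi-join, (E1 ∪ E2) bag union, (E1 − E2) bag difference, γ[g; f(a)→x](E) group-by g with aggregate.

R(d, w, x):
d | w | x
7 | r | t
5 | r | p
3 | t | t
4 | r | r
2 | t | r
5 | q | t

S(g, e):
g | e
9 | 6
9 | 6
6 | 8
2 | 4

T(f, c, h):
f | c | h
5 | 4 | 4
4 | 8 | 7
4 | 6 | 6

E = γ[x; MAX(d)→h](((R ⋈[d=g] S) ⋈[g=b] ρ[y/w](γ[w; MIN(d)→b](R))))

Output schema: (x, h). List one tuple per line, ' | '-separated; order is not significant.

Stepwise |·|:
  R → 6
  S → 4
  (R ⋈[d=g] S) → 1
  R → 6
  γ[w; MIN(d)→b](R) → 3
  ρ[y/w](γ[w; MIN(d)→b](R)) → 3
  ((R ⋈[d=g] S) ⋈[g=b] ρ[y/w](γ[w; MIN(d)→b](R))) → 1
  γ[x; MAX(d)→h](((R ⋈[d=g] S) ⋈[g=b] ρ[y/w](γ[w; MIN(d)→b](R)))) → 1

== RESULT ==
x | h
r | 2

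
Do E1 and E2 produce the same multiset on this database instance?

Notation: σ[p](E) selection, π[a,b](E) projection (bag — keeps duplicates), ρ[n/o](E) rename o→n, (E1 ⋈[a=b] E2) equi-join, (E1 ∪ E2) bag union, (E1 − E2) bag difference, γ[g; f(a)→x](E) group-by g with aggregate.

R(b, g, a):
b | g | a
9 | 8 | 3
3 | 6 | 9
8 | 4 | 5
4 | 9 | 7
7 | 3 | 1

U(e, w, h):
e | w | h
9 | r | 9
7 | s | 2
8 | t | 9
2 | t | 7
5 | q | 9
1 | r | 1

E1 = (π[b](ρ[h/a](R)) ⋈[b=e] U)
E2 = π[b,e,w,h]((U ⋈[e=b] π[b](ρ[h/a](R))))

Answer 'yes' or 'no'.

E1 subexpression sizes:
  R → 5
  ρ[h/a](R) → 5
  π[b](ρ[h/a](R)) → 5
  U → 6
  (π[b](ρ[h/a](R)) ⋈[b=e] U) → 3
E2 subexpression sizes:
  U → 6
  R → 5
  ρ[h/a](R) → 5
  π[b](ρ[h/a](R)) → 5
  (U ⋈[e=b] π[b](ρ[h/a](R))) → 3
  π[b,e,w,h]((U ⋈[e=b] π[b](ρ[h/a](R)))) → 3

E1 and E2 produce the same multiset:
b | e | w | h
7 | 7 | s | 2
8 | 8 | t | 9
9 | 9 | r | 9

yes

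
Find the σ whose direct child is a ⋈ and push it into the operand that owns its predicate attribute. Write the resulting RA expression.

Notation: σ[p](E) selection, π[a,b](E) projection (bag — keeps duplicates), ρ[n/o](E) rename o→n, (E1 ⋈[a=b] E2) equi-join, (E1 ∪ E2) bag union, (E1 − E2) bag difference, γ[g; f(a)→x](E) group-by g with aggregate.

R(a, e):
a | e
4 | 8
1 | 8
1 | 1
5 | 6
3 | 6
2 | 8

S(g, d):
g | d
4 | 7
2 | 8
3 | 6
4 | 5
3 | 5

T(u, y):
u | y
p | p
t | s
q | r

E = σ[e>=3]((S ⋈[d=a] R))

σ filters on e, owned by the right side.
E' = (S ⋈[d=a] σ[e>=3](R))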